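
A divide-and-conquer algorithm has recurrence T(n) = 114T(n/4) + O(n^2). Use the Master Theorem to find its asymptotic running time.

Master Theorem for T(n) = 114T(n/4) + O(n^2):

a = 114, b = 4, c = 2
log_b(a) = log_4(114) = 3.4164

Case 1: c = 2 < log_4(114) = 3.4164
T(n) = O(n^(log_4 114))

For T(n) = 114T(n/4) + O(n^2): log_4(114) = 3.4164. This is Case 1 of the Master Theorem (c < log_b(a), work dominated by leaves), giving O(n^(log_4 114)).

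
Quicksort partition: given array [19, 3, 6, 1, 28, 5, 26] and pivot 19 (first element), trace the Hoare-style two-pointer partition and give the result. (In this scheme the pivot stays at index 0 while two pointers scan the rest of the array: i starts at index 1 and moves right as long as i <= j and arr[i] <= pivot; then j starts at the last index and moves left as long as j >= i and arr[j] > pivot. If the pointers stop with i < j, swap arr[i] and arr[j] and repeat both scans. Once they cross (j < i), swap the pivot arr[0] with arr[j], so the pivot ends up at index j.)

Hoare-style two-pointer partition with pivot = 19:

Initial array: [19, 3, 6, 1, 28, 5, 26]

Pointers start at i = 1, j = 6.
i stops at index 4 (arr[4]=28 > 19), j stops at index 5 (arr[5]=5 <= 19): swap arr[4] and arr[5], array becomes [19, 3, 6, 1, 5, 28, 26]
i ends at 5, j ends at 4: the pointers have crossed (j < i), so scanning stops.

Swap pivot arr[0] with arr[4] to place pivot at position 4: [5, 3, 6, 1, 19, 28, 26]
Pivot position: 4

After partitioning with pivot 19, the array becomes [5, 3, 6, 1, 19, 28, 26]. The pivot is placed at index 4. All elements to the left of the pivot are <= 19, and all elements to the right are > 19.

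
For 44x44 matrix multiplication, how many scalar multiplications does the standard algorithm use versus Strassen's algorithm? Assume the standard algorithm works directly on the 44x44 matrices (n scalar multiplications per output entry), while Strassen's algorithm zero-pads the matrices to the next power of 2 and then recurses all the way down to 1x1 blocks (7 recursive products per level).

Matrix multiplication for 44x44 matrices:

Strassen's algorithm requires power-of-2 dimensions. Pad 44x44 to 64x64 (next power of 2).

Standard algorithm: 44^3 = 85184 multiplications
Strassen's algorithm: 7^(log2(64)) = 7^6 = 117649 multiplications
Difference: 85184 - 117649 = -32465 (Strassen uses MORE here due to padding overhead — for small or just-over-power-of-2 n, padding can outweigh the per-level savings)

Standard: 85184 multiplications (44^3). Strassen: 117649 multiplications (7^6, after padding to 64x64). Strassen reduces 8 recursive multiplications to 7 at each level.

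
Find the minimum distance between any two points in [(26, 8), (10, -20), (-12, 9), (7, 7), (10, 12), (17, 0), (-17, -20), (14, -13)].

Computing all pairwise distances among 8 points:

d((26, 8), (10, -20)) = 32.249
d((26, 8), (-12, 9)) = 38.0132
d((26, 8), (7, 7)) = 19.0263
d((26, 8), (10, 12)) = 16.4924
d((26, 8), (17, 0)) = 12.0416
d((26, 8), (-17, -20)) = 51.3128
d((26, 8), (14, -13)) = 24.1868
d((10, -20), (-12, 9)) = 36.4005
d((10, -20), (7, 7)) = 27.1662
d((10, -20), (10, 12)) = 32.0
d((10, -20), (17, 0)) = 21.1896
d((10, -20), (-17, -20)) = 27.0
d((10, -20), (14, -13)) = 8.0623
d((-12, 9), (7, 7)) = 19.105
d((-12, 9), (10, 12)) = 22.2036
d((-12, 9), (17, 0)) = 30.3645
d((-12, 9), (-17, -20)) = 29.4279
d((-12, 9), (14, -13)) = 34.0588
d((7, 7), (10, 12)) = 5.831 <-- minimum
d((7, 7), (17, 0)) = 12.2066
d((7, 7), (-17, -20)) = 36.1248
d((7, 7), (14, -13)) = 21.1896
d((10, 12), (17, 0)) = 13.8924
d((10, 12), (-17, -20)) = 41.8688
d((10, 12), (14, -13)) = 25.318
d((17, 0), (-17, -20)) = 39.4462
d((17, 0), (14, -13)) = 13.3417
d((-17, -20), (14, -13)) = 31.7805

Closest pair: (7, 7) and (10, 12) with distance 5.831

The closest pair is (7, 7) and (10, 12) with Euclidean distance 5.831. For 8 points, brute-force pairwise comparison is shown above. For large n, the divide-and-conquer algorithm (sort by x, recurse on halves, check the dividing strip) achieves O(n log n).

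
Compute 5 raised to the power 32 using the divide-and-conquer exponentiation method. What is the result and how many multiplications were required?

Computing 5^32 by squaring (build up from 5^1; each line after the first costs one multiplication):

5^1 = 5
5^2 = (5^1)^2 = 5^2 = 25
5^4 = (5^2)^2 = 25^2 = 625
5^8 = (5^4)^2 = 625^2 = 390625
5^16 = (5^8)^2 = 390625^2 = 152587890625
5^32 = (5^16)^2 = 152587890625^2 = 23283064365386962890625

Result: 23283064365386962890625
Multiplications needed: 5 (5 lines after 5^1)

5^32 = 23283064365386962890625. Using exponentiation by squaring, this requires 5 multiplications. The key idea: if the exponent is even, square the half-power; if odd, multiply by the base once.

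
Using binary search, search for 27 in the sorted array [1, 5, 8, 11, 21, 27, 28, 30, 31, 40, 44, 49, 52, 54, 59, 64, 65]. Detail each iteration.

Binary search for 27 in [1, 5, 8, 11, 21, 27, 28, 30, 31, 40, 44, 49, 52, 54, 59, 64, 65]:

lo=0, hi=16, mid=8, arr[mid]=31 -> 31 > 27, search left half
lo=0, hi=7, mid=3, arr[mid]=11 -> 11 < 27, search right half
lo=4, hi=7, mid=5, arr[mid]=27 -> Found target at index 5!

Binary search finds 27 at index 5 after 3 comparisons. The search repeatedly halves the search space by comparing with the middle element.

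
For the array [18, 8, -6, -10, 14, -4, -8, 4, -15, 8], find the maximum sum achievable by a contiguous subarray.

Using Kadane's algorithm on [18, 8, -6, -10, 14, -4, -8, 4, -15, 8]:

Scanning through the array:
Position 1 (value 8): max_ending_here = 26, max_so_far = 26
Position 2 (value -6): max_ending_here = 20, max_so_far = 26
Position 3 (value -10): max_ending_here = 10, max_so_far = 26
Position 4 (value 14): max_ending_here = 24, max_so_far = 26
Position 5 (value -4): max_ending_here = 20, max_so_far = 26
Position 6 (value -8): max_ending_here = 12, max_so_far = 26
Position 7 (value 4): max_ending_here = 16, max_so_far = 26
Position 8 (value -15): max_ending_here = 1, max_so_far = 26
Position 9 (value 8): max_ending_here = 9, max_so_far = 26

Maximum subarray: [18, 8]
Maximum sum: 26

The maximum subarray is [18, 8] with sum 26. This subarray runs from index 0 to index 1.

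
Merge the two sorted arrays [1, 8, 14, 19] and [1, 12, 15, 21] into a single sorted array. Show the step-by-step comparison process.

Merging process:

Compare 1 vs 1: take 1 from left. Merged: [1]
Compare 8 vs 1: take 1 from right. Merged: [1, 1]
Compare 8 vs 12: take 8 from left. Merged: [1, 1, 8]
Compare 14 vs 12: take 12 from right. Merged: [1, 1, 8, 12]
Compare 14 vs 15: take 14 from left. Merged: [1, 1, 8, 12, 14]
Compare 19 vs 15: take 15 from right. Merged: [1, 1, 8, 12, 14, 15]
Compare 19 vs 21: take 19 from left. Merged: [1, 1, 8, 12, 14, 15, 19]
Append remaining from right: [21]. Merged: [1, 1, 8, 12, 14, 15, 19, 21]

Final merged array: [1, 1, 8, 12, 14, 15, 19, 21]
Total comparisons: 7

The merged array is [1, 1, 8, 12, 14, 15, 19, 21], requiring 7 comparisons. The merge step runs in O(n) time where n is the total number of elements.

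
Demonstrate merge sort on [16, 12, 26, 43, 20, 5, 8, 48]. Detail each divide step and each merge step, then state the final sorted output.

Merge sort trace:

Split: [16, 12, 26, 43, 20, 5, 8, 48] -> [16, 12, 26, 43] and [20, 5, 8, 48]
  Split: [16, 12, 26, 43] -> [16, 12] and [26, 43]
    Split: [16, 12] -> [16] and [12]
    Merge: [16] + [12] -> [12, 16]
    Split: [26, 43] -> [26] and [43]
    Merge: [26] + [43] -> [26, 43]
  Merge: [12, 16] + [26, 43] -> [12, 16, 26, 43]
  Split: [20, 5, 8, 48] -> [20, 5] and [8, 48]
    Split: [20, 5] -> [20] and [5]
    Merge: [20] + [5] -> [5, 20]
    Split: [8, 48] -> [8] and [48]
    Merge: [8] + [48] -> [8, 48]
  Merge: [5, 20] + [8, 48] -> [5, 8, 20, 48]
Merge: [12, 16, 26, 43] + [5, 8, 20, 48] -> [5, 8, 12, 16, 20, 26, 43, 48]

Final sorted array: [5, 8, 12, 16, 20, 26, 43, 48]

The merge sort proceeds by recursively splitting the array and merging sorted halves.
After all merges, the sorted array is [5, 8, 12, 16, 20, 26, 43, 48].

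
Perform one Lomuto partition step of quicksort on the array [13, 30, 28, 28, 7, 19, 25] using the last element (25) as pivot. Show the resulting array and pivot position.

Lomuto partition with pivot = 25:

Initial array: [13, 30, 28, 28, 7, 19, 25]

arr[0]=13 <= 25: swap with position 0, array becomes [13, 30, 28, 28, 7, 19, 25]
arr[1]=30 > 25: no swap
arr[2]=28 > 25: no swap
arr[3]=28 > 25: no swap
arr[4]=7 <= 25: swap with position 1, array becomes [13, 7, 28, 28, 30, 19, 25]
arr[5]=19 <= 25: swap with position 2, array becomes [13, 7, 19, 28, 30, 28, 25]

Place pivot at position 3: [13, 7, 19, 25, 30, 28, 28]
Pivot position: 3

After partitioning with pivot 25, the array becomes [13, 7, 19, 25, 30, 28, 28]. The pivot is placed at index 3. All elements to the left of the pivot are <= 25, and all elements to the right are > 25.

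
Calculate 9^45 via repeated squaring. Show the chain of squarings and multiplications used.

Computing 9^45 by squaring (build up from 9^1; each line after the first costs one multiplication):

9^1 = 9
9^2 = (9^1)^2 = 9^2 = 81
9^4 = (9^2)^2 = 81^2 = 6561
9^5 = 9 * 9^4 = 9 * 6561 = 59049
9^10 = (9^5)^2 = 59049^2 = 3486784401
9^11 = 9 * 9^10 = 9 * 3486784401 = 31381059609
9^22 = (9^11)^2 = 31381059609^2 = 984770902183611232881
9^44 = (9^22)^2 = 984770902183611232881^2 = 969773729787523602876821942164080815560161
9^45 = 9 * 9^44 = 9 * 969773729787523602876821942164080815560161 = 8727963568087712425891397479476727340041449

Result: 8727963568087712425891397479476727340041449
Multiplications needed: 8 (8 lines after 9^1)

9^45 = 8727963568087712425891397479476727340041449. Using exponentiation by squaring, this requires 8 multiplications. The key idea: if the exponent is even, square the half-power; if odd, multiply by the base once.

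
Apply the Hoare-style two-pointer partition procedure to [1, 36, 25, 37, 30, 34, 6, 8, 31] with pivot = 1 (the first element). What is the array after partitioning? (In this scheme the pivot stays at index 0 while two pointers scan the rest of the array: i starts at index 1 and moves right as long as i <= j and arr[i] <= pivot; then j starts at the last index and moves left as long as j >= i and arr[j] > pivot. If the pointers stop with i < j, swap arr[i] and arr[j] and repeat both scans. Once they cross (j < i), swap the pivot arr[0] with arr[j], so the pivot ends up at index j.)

Hoare-style two-pointer partition with pivot = 1:

Initial array: [1, 36, 25, 37, 30, 34, 6, 8, 31]

Pointers start at i = 1, j = 8.
i ends at 1, j ends at 0: the pointers have crossed (j < i), so scanning stops.

j = 0, so swapping arr[0] with arr[j] leaves the pivot at position 0: [1, 36, 25, 37, 30, 34, 6, 8, 31]
Pivot position: 0

After partitioning with pivot 1, the array becomes [1, 36, 25, 37, 30, 34, 6, 8, 31]. The pivot is placed at index 0. All elements to the left of the pivot are <= 1, and all elements to the right are > 1.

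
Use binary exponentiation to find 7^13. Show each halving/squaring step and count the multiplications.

Computing 7^13 by squaring (build up from 7^1; each line after the first costs one multiplication):

7^1 = 7
7^2 = (7^1)^2 = 7^2 = 49
7^3 = 7 * 7^2 = 7 * 49 = 343
7^6 = (7^3)^2 = 343^2 = 117649
7^12 = (7^6)^2 = 117649^2 = 13841287201
7^13 = 7 * 7^12 = 7 * 13841287201 = 96889010407

Result: 96889010407
Multiplications needed: 5 (5 lines after 7^1)

7^13 = 96889010407. Using exponentiation by squaring, this requires 5 multiplications. The key idea: if the exponent is even, square the half-power; if odd, multiply by the base once.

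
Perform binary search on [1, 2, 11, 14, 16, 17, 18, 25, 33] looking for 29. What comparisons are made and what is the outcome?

Binary search for 29 in [1, 2, 11, 14, 16, 17, 18, 25, 33]:

lo=0, hi=8, mid=4, arr[mid]=16 -> 16 < 29, search right half
lo=5, hi=8, mid=6, arr[mid]=18 -> 18 < 29, search right half
lo=7, hi=8, mid=7, arr[mid]=25 -> 25 < 29, search right half
lo=8, hi=8, mid=8, arr[mid]=33 -> 33 > 29, search left half
lo=8 > hi=7, target 29 not found

Binary search determines that 29 is not in the array after 4 comparisons. The search space was exhausted without finding the target.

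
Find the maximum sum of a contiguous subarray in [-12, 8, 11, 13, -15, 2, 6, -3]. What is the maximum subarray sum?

Using Kadane's algorithm on [-12, 8, 11, 13, -15, 2, 6, -3]:

Scanning through the array:
Position 1 (value 8): max_ending_here = 8, max_so_far = 8
Position 2 (value 11): max_ending_here = 19, max_so_far = 19
Position 3 (value 13): max_ending_here = 32, max_so_far = 32
Position 4 (value -15): max_ending_here = 17, max_so_far = 32
Position 5 (value 2): max_ending_here = 19, max_so_far = 32
Position 6 (value 6): max_ending_here = 25, max_so_far = 32
Position 7 (value -3): max_ending_here = 22, max_so_far = 32

Maximum subarray: [8, 11, 13]
Maximum sum: 32

The maximum subarray is [8, 11, 13] with sum 32. This subarray runs from index 1 to index 3.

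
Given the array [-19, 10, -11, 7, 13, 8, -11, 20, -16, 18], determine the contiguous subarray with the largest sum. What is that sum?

Using Kadane's algorithm on [-19, 10, -11, 7, 13, 8, -11, 20, -16, 18]:

Scanning through the array:
Position 1 (value 10): max_ending_here = 10, max_so_far = 10
Position 2 (value -11): max_ending_here = -1, max_so_far = 10
Position 3 (value 7): max_ending_here = 7, max_so_far = 10
Position 4 (value 13): max_ending_here = 20, max_so_far = 20
Position 5 (value 8): max_ending_here = 28, max_so_far = 28
Position 6 (value -11): max_ending_here = 17, max_so_far = 28
Position 7 (value 20): max_ending_here = 37, max_so_far = 37
Position 8 (value -16): max_ending_here = 21, max_so_far = 37
Position 9 (value 18): max_ending_here = 39, max_so_far = 39

Maximum subarray: [7, 13, 8, -11, 20, -16, 18]
Maximum sum: 39

The maximum subarray is [7, 13, 8, -11, 20, -16, 18] with sum 39. This subarray runs from index 3 to index 9.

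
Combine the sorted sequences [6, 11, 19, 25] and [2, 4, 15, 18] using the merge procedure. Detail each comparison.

Merging process:

Compare 6 vs 2: take 2 from right. Merged: [2]
Compare 6 vs 4: take 4 from right. Merged: [2, 4]
Compare 6 vs 15: take 6 from left. Merged: [2, 4, 6]
Compare 11 vs 15: take 11 from left. Merged: [2, 4, 6, 11]
Compare 19 vs 15: take 15 from right. Merged: [2, 4, 6, 11, 15]
Compare 19 vs 18: take 18 from right. Merged: [2, 4, 6, 11, 15, 18]
Append remaining from left: [19, 25]. Merged: [2, 4, 6, 11, 15, 18, 19, 25]

Final merged array: [2, 4, 6, 11, 15, 18, 19, 25]
Total comparisons: 6

The merged array is [2, 4, 6, 11, 15, 18, 19, 25], requiring 6 comparisons. The merge step runs in O(n) time where n is the total number of elements.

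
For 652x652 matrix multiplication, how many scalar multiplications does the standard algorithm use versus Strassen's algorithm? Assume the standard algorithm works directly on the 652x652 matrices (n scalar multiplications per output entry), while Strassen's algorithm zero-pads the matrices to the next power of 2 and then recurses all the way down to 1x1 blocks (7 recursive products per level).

Matrix multiplication for 652x652 matrices:

Strassen's algorithm requires power-of-2 dimensions. Pad 652x652 to 1024x1024 (next power of 2).

Standard algorithm: 652^3 = 277167808 multiplications
Strassen's algorithm: 7^(log2(1024)) = 7^10 = 282475249 multiplications
Difference: 277167808 - 282475249 = -5307441 (Strassen uses MORE here due to padding overhead — for small or just-over-power-of-2 n, padding can outweigh the per-level savings)

Standard: 277167808 multiplications (652^3). Strassen: 282475249 multiplications (7^10, after padding to 1024x1024). Strassen reduces 8 recursive multiplications to 7 at each level.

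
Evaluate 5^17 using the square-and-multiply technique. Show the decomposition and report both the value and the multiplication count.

Computing 5^17 by squaring (build up from 5^1; each line after the first costs one multiplication):

5^1 = 5
5^2 = (5^1)^2 = 5^2 = 25
5^4 = (5^2)^2 = 25^2 = 625
5^8 = (5^4)^2 = 625^2 = 390625
5^16 = (5^8)^2 = 390625^2 = 152587890625
5^17 = 5 * 5^16 = 5 * 152587890625 = 762939453125

Result: 762939453125
Multiplications needed: 5 (5 lines after 5^1)

5^17 = 762939453125. Using exponentiation by squaring, this requires 5 multiplications. The key idea: if the exponent is even, square the half-power; if odd, multiply by the base once.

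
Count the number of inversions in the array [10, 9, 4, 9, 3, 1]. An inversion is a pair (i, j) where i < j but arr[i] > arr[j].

Finding inversions in [10, 9, 4, 9, 3, 1]:

(0, 1): arr[0]=10 > arr[1]=9
(0, 2): arr[0]=10 > arr[2]=4
(0, 3): arr[0]=10 > arr[3]=9
(0, 4): arr[0]=10 > arr[4]=3
(0, 5): arr[0]=10 > arr[5]=1
(1, 2): arr[1]=9 > arr[2]=4
(1, 4): arr[1]=9 > arr[4]=3
(1, 5): arr[1]=9 > arr[5]=1
(2, 4): arr[2]=4 > arr[4]=3
(2, 5): arr[2]=4 > arr[5]=1
(3, 4): arr[3]=9 > arr[4]=3
(3, 5): arr[3]=9 > arr[5]=1
(4, 5): arr[4]=3 > arr[5]=1

Total inversions: 13

The array has 13 inversion(s): (0,1), (0,2), (0,3), (0,4), (0,5), (1,2), (1,4), (1,5), (2,4), (2,5), (3,4), (3,5), (4,5). Each pair (i,j) satisfies i < j and arr[i] > arr[j].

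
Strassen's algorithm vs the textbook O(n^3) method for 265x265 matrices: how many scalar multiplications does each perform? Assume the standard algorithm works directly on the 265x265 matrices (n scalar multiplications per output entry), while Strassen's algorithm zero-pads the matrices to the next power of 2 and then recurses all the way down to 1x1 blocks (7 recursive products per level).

Matrix multiplication for 265x265 matrices:

Strassen's algorithm requires power-of-2 dimensions. Pad 265x265 to 512x512 (next power of 2).

Standard algorithm: 265^3 = 18609625 multiplications
Strassen's algorithm: 7^(log2(512)) = 7^9 = 40353607 multiplications
Difference: 18609625 - 40353607 = -21743982 (Strassen uses MORE here due to padding overhead — for small or just-over-power-of-2 n, padding can outweigh the per-level savings)

Standard: 18609625 multiplications (265^3). Strassen: 40353607 multiplications (7^9, after padding to 512x512). Strassen reduces 8 recursive multiplications to 7 at each level.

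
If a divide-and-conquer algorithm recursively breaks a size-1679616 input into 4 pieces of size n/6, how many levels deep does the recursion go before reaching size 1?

For divide and conquer with division factor 6:

Problem sizes at each level:
Level 0: 1679616
Level 1: 279936
Level 2: 46656
Level 3: 7776
Level 4: 1296
Level 5: 216
Level 6: 36
Level 7: 6
Level 8: 1

The root is level 0 and the size-1 base case is level 8 (the tree spans levels 0 through 8, i.e. 9 levels counting the root), so the depth is the number of divisions: log_6(1679616) = 8

The recursion tree depth is log_6(1679616) = 8. At each level, the problem size is divided by 6, so it takes 8 divisions to reduce to a base case of size 1. The algorithm makes 4 recursive calls at each level.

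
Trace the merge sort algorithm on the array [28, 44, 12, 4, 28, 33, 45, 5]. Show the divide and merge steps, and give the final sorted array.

Merge sort trace:

Split: [28, 44, 12, 4, 28, 33, 45, 5] -> [28, 44, 12, 4] and [28, 33, 45, 5]
  Split: [28, 44, 12, 4] -> [28, 44] and [12, 4]
    Split: [28, 44] -> [28] and [44]
    Merge: [28] + [44] -> [28, 44]
    Split: [12, 4] -> [12] and [4]
    Merge: [12] + [4] -> [4, 12]
  Merge: [28, 44] + [4, 12] -> [4, 12, 28, 44]
  Split: [28, 33, 45, 5] -> [28, 33] and [45, 5]
    Split: [28, 33] -> [28] and [33]
    Merge: [28] + [33] -> [28, 33]
    Split: [45, 5] -> [45] and [5]
    Merge: [45] + [5] -> [5, 45]
  Merge: [28, 33] + [5, 45] -> [5, 28, 33, 45]
Merge: [4, 12, 28, 44] + [5, 28, 33, 45] -> [4, 5, 12, 28, 28, 33, 44, 45]

Final sorted array: [4, 5, 12, 28, 28, 33, 44, 45]

The merge sort proceeds by recursively splitting the array and merging sorted halves.
After all merges, the sorted array is [4, 5, 12, 28, 28, 33, 44, 45].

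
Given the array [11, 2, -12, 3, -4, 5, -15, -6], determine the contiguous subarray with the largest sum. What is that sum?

Using Kadane's algorithm on [11, 2, -12, 3, -4, 5, -15, -6]:

Scanning through the array:
Position 1 (value 2): max_ending_here = 13, max_so_far = 13
Position 2 (value -12): max_ending_here = 1, max_so_far = 13
Position 3 (value 3): max_ending_here = 4, max_so_far = 13
Position 4 (value -4): max_ending_here = 0, max_so_far = 13
Position 5 (value 5): max_ending_here = 5, max_so_far = 13
Position 6 (value -15): max_ending_here = -10, max_so_far = 13
Position 7 (value -6): max_ending_here = -6, max_so_far = 13

Maximum subarray: [11, 2]
Maximum sum: 13

The maximum subarray is [11, 2] with sum 13. This subarray runs from index 0 to index 1.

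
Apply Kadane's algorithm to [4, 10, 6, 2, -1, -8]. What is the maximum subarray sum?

Using Kadane's algorithm on [4, 10, 6, 2, -1, -8]:

Scanning through the array:
Position 1 (value 10): max_ending_here = 14, max_so_far = 14
Position 2 (value 6): max_ending_here = 20, max_so_far = 20
Position 3 (value 2): max_ending_here = 22, max_so_far = 22
Position 4 (value -1): max_ending_here = 21, max_so_far = 22
Position 5 (value -8): max_ending_here = 13, max_so_far = 22

Maximum subarray: [4, 10, 6, 2]
Maximum sum: 22

The maximum subarray is [4, 10, 6, 2] with sum 22. This subarray runs from index 0 to index 3.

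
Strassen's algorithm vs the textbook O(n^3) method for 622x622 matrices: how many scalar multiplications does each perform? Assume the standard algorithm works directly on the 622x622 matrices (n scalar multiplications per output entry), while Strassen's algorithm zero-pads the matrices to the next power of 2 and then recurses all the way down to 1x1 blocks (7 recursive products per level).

Matrix multiplication for 622x622 matrices:

Strassen's algorithm requires power-of-2 dimensions. Pad 622x622 to 1024x1024 (next power of 2).

Standard algorithm: 622^3 = 240641848 multiplications
Strassen's algorithm: 7^(log2(1024)) = 7^10 = 282475249 multiplications
Difference: 240641848 - 282475249 = -41833401 (Strassen uses MORE here due to padding overhead — for small or just-over-power-of-2 n, padding can outweigh the per-level savings)

Standard: 240641848 multiplications (622^3). Strassen: 282475249 multiplications (7^10, after padding to 1024x1024). Strassen reduces 8 recursive multiplications to 7 at each level.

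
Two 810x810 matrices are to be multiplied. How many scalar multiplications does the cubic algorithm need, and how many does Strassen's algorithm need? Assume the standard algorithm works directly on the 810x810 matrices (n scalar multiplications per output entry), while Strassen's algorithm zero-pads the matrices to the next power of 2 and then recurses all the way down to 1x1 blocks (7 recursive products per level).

Matrix multiplication for 810x810 matrices:

Strassen's algorithm requires power-of-2 dimensions. Pad 810x810 to 1024x1024 (next power of 2).

Standard algorithm: 810^3 = 531441000 multiplications
Strassen's algorithm: 7^(log2(1024)) = 7^10 = 282475249 multiplications
Savings: 531441000 - 282475249 = 248965751 multiplications

Standard: 531441000 multiplications (810^3). Strassen: 282475249 multiplications (7^10, after padding to 1024x1024). Strassen reduces 8 recursive multiplications to 7 at each level.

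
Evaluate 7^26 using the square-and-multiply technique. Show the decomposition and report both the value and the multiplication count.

Computing 7^26 by squaring (build up from 7^1; each line after the first costs one multiplication):

7^1 = 7
7^2 = (7^1)^2 = 7^2 = 49
7^3 = 7 * 7^2 = 7 * 49 = 343
7^6 = (7^3)^2 = 343^2 = 117649
7^12 = (7^6)^2 = 117649^2 = 13841287201
7^13 = 7 * 7^12 = 7 * 13841287201 = 96889010407
7^26 = (7^13)^2 = 96889010407^2 = 9387480337647754305649

Result: 9387480337647754305649
Multiplications needed: 6 (6 lines after 7^1)

7^26 = 9387480337647754305649. Using exponentiation by squaring, this requires 6 multiplications. The key idea: if the exponent is even, square the half-power; if odd, multiply by the base once.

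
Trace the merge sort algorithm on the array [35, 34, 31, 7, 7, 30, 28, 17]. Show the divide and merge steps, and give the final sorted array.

Merge sort trace:

Split: [35, 34, 31, 7, 7, 30, 28, 17] -> [35, 34, 31, 7] and [7, 30, 28, 17]
  Split: [35, 34, 31, 7] -> [35, 34] and [31, 7]
    Split: [35, 34] -> [35] and [34]
    Merge: [35] + [34] -> [34, 35]
    Split: [31, 7] -> [31] and [7]
    Merge: [31] + [7] -> [7, 31]
  Merge: [34, 35] + [7, 31] -> [7, 31, 34, 35]
  Split: [7, 30, 28, 17] -> [7, 30] and [28, 17]
    Split: [7, 30] -> [7] and [30]
    Merge: [7] + [30] -> [7, 30]
    Split: [28, 17] -> [28] and [17]
    Merge: [28] + [17] -> [17, 28]
  Merge: [7, 30] + [17, 28] -> [7, 17, 28, 30]
Merge: [7, 31, 34, 35] + [7, 17, 28, 30] -> [7, 7, 17, 28, 30, 31, 34, 35]

Final sorted array: [7, 7, 17, 28, 30, 31, 34, 35]

The merge sort proceeds by recursively splitting the array and merging sorted halves.
After all merges, the sorted array is [7, 7, 17, 28, 30, 31, 34, 35].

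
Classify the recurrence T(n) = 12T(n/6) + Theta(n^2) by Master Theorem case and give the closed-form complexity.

Master Theorem for T(n) = 12T(n/6) + O(n^2):

a = 12, b = 6, c = 2
log_b(a) = log_6(12) = 1.3869

Case 3: c = 2 > log_6(12) = 1.3869
T(n) = O(n^2) = O(n^2)

For T(n) = 12T(n/6) + O(n^2): log_6(12) = 1.3869. This is Case 3 of the Master Theorem (c > log_b(a), work dominated by root), giving O(n^2).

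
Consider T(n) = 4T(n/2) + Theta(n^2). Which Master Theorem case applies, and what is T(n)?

Master Theorem for T(n) = 4T(n/2) + O(n^2):

a = 4, b = 2, c = 2
log_b(a) = log_2(4) = 2.0000

Case 2: c = 2 = log_2(4) = 2.0000
T(n) = O(n^2 log n) = O(n^2 log n)

For T(n) = 4T(n/2) + O(n^2): log_2(4) = 2.0000. This is Case 2 of the Master Theorem (c = log_b(a), equal work at all levels), giving O(n^2 log n).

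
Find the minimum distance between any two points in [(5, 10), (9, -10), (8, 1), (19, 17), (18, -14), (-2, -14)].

Computing all pairwise distances among 6 points:

d((5, 10), (9, -10)) = 20.3961
d((5, 10), (8, 1)) = 9.4868 <-- minimum
d((5, 10), (19, 17)) = 15.6525
d((5, 10), (18, -14)) = 27.2947
d((5, 10), (-2, -14)) = 25.0
d((9, -10), (8, 1)) = 11.0454
d((9, -10), (19, 17)) = 28.7924
d((9, -10), (18, -14)) = 9.8489
d((9, -10), (-2, -14)) = 11.7047
d((8, 1), (19, 17)) = 19.4165
d((8, 1), (18, -14)) = 18.0278
d((8, 1), (-2, -14)) = 18.0278
d((19, 17), (18, -14)) = 31.0161
d((19, 17), (-2, -14)) = 37.4433
d((18, -14), (-2, -14)) = 20.0

Closest pair: (5, 10) and (8, 1) with distance 9.4868

The closest pair is (5, 10) and (8, 1) with Euclidean distance 9.4868. For 6 points, brute-force pairwise comparison is shown above. For large n, the divide-and-conquer algorithm (sort by x, recurse on halves, check the dividing strip) achieves O(n log n).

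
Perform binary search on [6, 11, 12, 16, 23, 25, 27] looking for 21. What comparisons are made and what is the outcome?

Binary search for 21 in [6, 11, 12, 16, 23, 25, 27]:

lo=0, hi=6, mid=3, arr[mid]=16 -> 16 < 21, search right half
lo=4, hi=6, mid=5, arr[mid]=25 -> 25 > 21, search left half
lo=4, hi=4, mid=4, arr[mid]=23 -> 23 > 21, search left half
lo=4 > hi=3, target 21 not found

Binary search determines that 21 is not in the array after 3 comparisons. The search space was exhausted without finding the target.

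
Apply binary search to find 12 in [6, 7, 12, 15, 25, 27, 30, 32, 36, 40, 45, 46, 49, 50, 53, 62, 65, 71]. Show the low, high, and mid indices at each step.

Binary search for 12 in [6, 7, 12, 15, 25, 27, 30, 32, 36, 40, 45, 46, 49, 50, 53, 62, 65, 71]:

lo=0, hi=17, mid=8, arr[mid]=36 -> 36 > 12, search left half
lo=0, hi=7, mid=3, arr[mid]=15 -> 15 > 12, search left half
lo=0, hi=2, mid=1, arr[mid]=7 -> 7 < 12, search right half
lo=2, hi=2, mid=2, arr[mid]=12 -> Found target at index 2!

Binary search finds 12 at index 2 after 4 comparisons. The search repeatedly halves the search space by comparing with the middle element.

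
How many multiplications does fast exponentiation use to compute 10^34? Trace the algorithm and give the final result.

Computing 10^34 by squaring (build up from 10^1; each line after the first costs one multiplication):

10^1 = 10
10^2 = (10^1)^2 = 10^2 = 100
10^4 = (10^2)^2 = 100^2 = 10000
10^8 = (10^4)^2 = 10000^2 = 100000000
10^16 = (10^8)^2 = 100000000^2 = 10000000000000000
10^17 = 10 * 10^16 = 10 * 10000000000000000 = 100000000000000000
10^34 = (10^17)^2 = 100000000000000000^2 = 10000000000000000000000000000000000

Result: 10000000000000000000000000000000000
Multiplications needed: 6 (6 lines after 10^1)

10^34 = 10000000000000000000000000000000000. Using exponentiation by squaring, this requires 6 multiplications. The key idea: if the exponent is even, square the half-power; if odd, multiply by the base once.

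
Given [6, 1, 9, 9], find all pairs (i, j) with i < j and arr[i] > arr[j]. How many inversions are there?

Finding inversions in [6, 1, 9, 9]:

(0, 1): arr[0]=6 > arr[1]=1

Total inversions: 1

The array has 1 inversion(s): (0,1). Each pair (i,j) satisfies i < j and arr[i] > arr[j].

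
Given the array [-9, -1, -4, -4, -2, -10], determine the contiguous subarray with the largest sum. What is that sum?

Using Kadane's algorithm on [-9, -1, -4, -4, -2, -10]:

Scanning through the array:
Position 1 (value -1): max_ending_here = -1, max_so_far = -1
Position 2 (value -4): max_ending_here = -4, max_so_far = -1
Position 3 (value -4): max_ending_here = -4, max_so_far = -1
Position 4 (value -2): max_ending_here = -2, max_so_far = -1
Position 5 (value -10): max_ending_here = -10, max_so_far = -1

Maximum subarray: [-1]
Maximum sum: -1

The maximum subarray is [-1] with sum -1. This subarray runs from index 1 to index 1.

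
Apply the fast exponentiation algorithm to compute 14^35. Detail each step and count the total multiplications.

Computing 14^35 by squaring (build up from 14^1; each line after the first costs one multiplication):

14^1 = 14
14^2 = (14^1)^2 = 14^2 = 196
14^4 = (14^2)^2 = 196^2 = 38416
14^8 = (14^4)^2 = 38416^2 = 1475789056
14^16 = (14^8)^2 = 1475789056^2 = 2177953337809371136
14^17 = 14 * 14^16 = 14 * 2177953337809371136 = 30491346729331195904
14^34 = (14^17)^2 = 30491346729331195904^2 = 929722225368296217729286886758826377216
14^35 = 14 * 14^34 = 14 * 929722225368296217729286886758826377216 = 13016111155156147048210016414623569281024

Result: 13016111155156147048210016414623569281024
Multiplications needed: 7 (7 lines after 14^1)

14^35 = 13016111155156147048210016414623569281024. Using exponentiation by squaring, this requires 7 multiplications. The key idea: if the exponent is even, square the half-power; if odd, multiply by the base once.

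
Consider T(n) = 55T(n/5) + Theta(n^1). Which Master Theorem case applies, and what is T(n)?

Master Theorem for T(n) = 55T(n/5) + O(n^1):

a = 55, b = 5, c = 1
log_b(a) = log_5(55) = 2.4899

Case 1: c = 1 < log_5(55) = 2.4899
T(n) = O(n^(log_5 55))

For T(n) = 55T(n/5) + O(n^1): log_5(55) = 2.4899. This is Case 1 of the Master Theorem (c < log_b(a), work dominated by leaves), giving O(n^(log_5 55)).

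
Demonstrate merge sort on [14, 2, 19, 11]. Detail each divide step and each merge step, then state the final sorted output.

Merge sort trace:

Split: [14, 2, 19, 11] -> [14, 2] and [19, 11]
  Split: [14, 2] -> [14] and [2]
  Merge: [14] + [2] -> [2, 14]
  Split: [19, 11] -> [19] and [11]
  Merge: [19] + [11] -> [11, 19]
Merge: [2, 14] + [11, 19] -> [2, 11, 14, 19]

Final sorted array: [2, 11, 14, 19]

The merge sort proceeds by recursively splitting the array and merging sorted halves.
After all merges, the sorted array is [2, 11, 14, 19].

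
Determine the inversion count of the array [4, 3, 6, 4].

Finding inversions in [4, 3, 6, 4]:

(0, 1): arr[0]=4 > arr[1]=3
(2, 3): arr[2]=6 > arr[3]=4

Total inversions: 2

The array has 2 inversion(s): (0,1), (2,3). Each pair (i,j) satisfies i < j and arr[i] > arr[j].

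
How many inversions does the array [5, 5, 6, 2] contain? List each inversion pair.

Finding inversions in [5, 5, 6, 2]:

(0, 3): arr[0]=5 > arr[3]=2
(1, 3): arr[1]=5 > arr[3]=2
(2, 3): arr[2]=6 > arr[3]=2

Total inversions: 3

The array has 3 inversion(s): (0,3), (1,3), (2,3). Each pair (i,j) satisfies i < j and arr[i] > arr[j].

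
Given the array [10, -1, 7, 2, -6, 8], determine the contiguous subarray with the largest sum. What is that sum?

Using Kadane's algorithm on [10, -1, 7, 2, -6, 8]:

Scanning through the array:
Position 1 (value -1): max_ending_here = 9, max_so_far = 10
Position 2 (value 7): max_ending_here = 16, max_so_far = 16
Position 3 (value 2): max_ending_here = 18, max_so_far = 18
Position 4 (value -6): max_ending_here = 12, max_so_far = 18
Position 5 (value 8): max_ending_here = 20, max_so_far = 20

Maximum subarray: [10, -1, 7, 2, -6, 8]
Maximum sum: 20

The maximum subarray is [10, -1, 7, 2, -6, 8] with sum 20. This subarray runs from index 0 to index 5.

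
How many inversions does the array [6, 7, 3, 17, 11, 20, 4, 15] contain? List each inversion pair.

Finding inversions in [6, 7, 3, 17, 11, 20, 4, 15]:

(0, 2): arr[0]=6 > arr[2]=3
(0, 6): arr[0]=6 > arr[6]=4
(1, 2): arr[1]=7 > arr[2]=3
(1, 6): arr[1]=7 > arr[6]=4
(3, 4): arr[3]=17 > arr[4]=11
(3, 6): arr[3]=17 > arr[6]=4
(3, 7): arr[3]=17 > arr[7]=15
(4, 6): arr[4]=11 > arr[6]=4
(5, 6): arr[5]=20 > arr[6]=4
(5, 7): arr[5]=20 > arr[7]=15

Total inversions: 10

The array has 10 inversion(s): (0,2), (0,6), (1,2), (1,6), (3,4), (3,6), (3,7), (4,6), (5,6), (5,7). Each pair (i,j) satisfies i < j and arr[i] > arr[j].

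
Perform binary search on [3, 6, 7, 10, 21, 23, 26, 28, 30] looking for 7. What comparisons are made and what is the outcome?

Binary search for 7 in [3, 6, 7, 10, 21, 23, 26, 28, 30]:

lo=0, hi=8, mid=4, arr[mid]=21 -> 21 > 7, search left half
lo=0, hi=3, mid=1, arr[mid]=6 -> 6 < 7, search right half
lo=2, hi=3, mid=2, arr[mid]=7 -> Found target at index 2!

Binary search finds 7 at index 2 after 3 comparisons. The search repeatedly halves the search space by comparing with the middle element.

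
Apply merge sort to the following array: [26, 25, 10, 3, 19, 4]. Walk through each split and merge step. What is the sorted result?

Merge sort trace:

Split: [26, 25, 10, 3, 19, 4] -> [26, 25, 10] and [3, 19, 4]
  Split: [26, 25, 10] -> [26] and [25, 10]
    Split: [25, 10] -> [25] and [10]
    Merge: [25] + [10] -> [10, 25]
  Merge: [26] + [10, 25] -> [10, 25, 26]
  Split: [3, 19, 4] -> [3] and [19, 4]
    Split: [19, 4] -> [19] and [4]
    Merge: [19] + [4] -> [4, 19]
  Merge: [3] + [4, 19] -> [3, 4, 19]
Merge: [10, 25, 26] + [3, 4, 19] -> [3, 4, 10, 19, 25, 26]

Final sorted array: [3, 4, 10, 19, 25, 26]

The merge sort proceeds by recursively splitting the array and merging sorted halves.
After all merges, the sorted array is [3, 4, 10, 19, 25, 26].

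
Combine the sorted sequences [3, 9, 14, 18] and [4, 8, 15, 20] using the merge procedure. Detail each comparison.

Merging process:

Compare 3 vs 4: take 3 from left. Merged: [3]
Compare 9 vs 4: take 4 from right. Merged: [3, 4]
Compare 9 vs 8: take 8 from right. Merged: [3, 4, 8]
Compare 9 vs 15: take 9 from left. Merged: [3, 4, 8, 9]
Compare 14 vs 15: take 14 from left. Merged: [3, 4, 8, 9, 14]
Compare 18 vs 15: take 15 from right. Merged: [3, 4, 8, 9, 14, 15]
Compare 18 vs 20: take 18 from left. Merged: [3, 4, 8, 9, 14, 15, 18]
Append remaining from right: [20]. Merged: [3, 4, 8, 9, 14, 15, 18, 20]

Final merged array: [3, 4, 8, 9, 14, 15, 18, 20]
Total comparisons: 7

The merged array is [3, 4, 8, 9, 14, 15, 18, 20], requiring 7 comparisons. The merge step runs in O(n) time where n is the total number of elements.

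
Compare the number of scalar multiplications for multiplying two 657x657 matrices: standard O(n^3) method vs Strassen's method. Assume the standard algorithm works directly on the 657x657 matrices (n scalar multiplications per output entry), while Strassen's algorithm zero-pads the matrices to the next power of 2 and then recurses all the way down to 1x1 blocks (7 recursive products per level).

Matrix multiplication for 657x657 matrices:

Strassen's algorithm requires power-of-2 dimensions. Pad 657x657 to 1024x1024 (next power of 2).

Standard algorithm: 657^3 = 283593393 multiplications
Strassen's algorithm: 7^(log2(1024)) = 7^10 = 282475249 multiplications
Savings: 283593393 - 282475249 = 1118144 multiplications

Standard: 283593393 multiplications (657^3). Strassen: 282475249 multiplications (7^10, after padding to 1024x1024). Strassen reduces 8 recursive multiplications to 7 at each level.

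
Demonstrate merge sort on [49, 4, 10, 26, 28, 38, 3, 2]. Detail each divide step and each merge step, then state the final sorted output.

Merge sort trace:

Split: [49, 4, 10, 26, 28, 38, 3, 2] -> [49, 4, 10, 26] and [28, 38, 3, 2]
  Split: [49, 4, 10, 26] -> [49, 4] and [10, 26]
    Split: [49, 4] -> [49] and [4]
    Merge: [49] + [4] -> [4, 49]
    Split: [10, 26] -> [10] and [26]
    Merge: [10] + [26] -> [10, 26]
  Merge: [4, 49] + [10, 26] -> [4, 10, 26, 49]
  Split: [28, 38, 3, 2] -> [28, 38] and [3, 2]
    Split: [28, 38] -> [28] and [38]
    Merge: [28] + [38] -> [28, 38]
    Split: [3, 2] -> [3] and [2]
    Merge: [3] + [2] -> [2, 3]
  Merge: [28, 38] + [2, 3] -> [2, 3, 28, 38]
Merge: [4, 10, 26, 49] + [2, 3, 28, 38] -> [2, 3, 4, 10, 26, 28, 38, 49]

Final sorted array: [2, 3, 4, 10, 26, 28, 38, 49]

The merge sort proceeds by recursively splitting the array and merging sorted halves.
After all merges, the sorted array is [2, 3, 4, 10, 26, 28, 38, 49].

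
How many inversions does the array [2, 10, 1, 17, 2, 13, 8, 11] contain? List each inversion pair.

Finding inversions in [2, 10, 1, 17, 2, 13, 8, 11]:

(0, 2): arr[0]=2 > arr[2]=1
(1, 2): arr[1]=10 > arr[2]=1
(1, 4): arr[1]=10 > arr[4]=2
(1, 6): arr[1]=10 > arr[6]=8
(3, 4): arr[3]=17 > arr[4]=2
(3, 5): arr[3]=17 > arr[5]=13
(3, 6): arr[3]=17 > arr[6]=8
(3, 7): arr[3]=17 > arr[7]=11
(5, 6): arr[5]=13 > arr[6]=8
(5, 7): arr[5]=13 > arr[7]=11

Total inversions: 10

The array has 10 inversion(s): (0,2), (1,2), (1,4), (1,6), (3,4), (3,5), (3,6), (3,7), (5,6), (5,7). Each pair (i,j) satisfies i < j and arr[i] > arr[j].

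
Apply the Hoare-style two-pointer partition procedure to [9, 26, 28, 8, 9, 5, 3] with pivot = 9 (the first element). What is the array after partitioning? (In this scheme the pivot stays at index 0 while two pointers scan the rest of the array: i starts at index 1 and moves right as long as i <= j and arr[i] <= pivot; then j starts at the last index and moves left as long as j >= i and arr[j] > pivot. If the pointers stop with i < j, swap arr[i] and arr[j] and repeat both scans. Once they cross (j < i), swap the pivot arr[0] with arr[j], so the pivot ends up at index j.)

Hoare-style two-pointer partition with pivot = 9:

Initial array: [9, 26, 28, 8, 9, 5, 3]

Pointers start at i = 1, j = 6.
i stops at index 1 (arr[1]=26 > 9), j stops at index 6 (arr[6]=3 <= 9): swap arr[1] and arr[6], array becomes [9, 3, 28, 8, 9, 5, 26]
i stops at index 2 (arr[2]=28 > 9), j stops at index 5 (arr[5]=5 <= 9): swap arr[2] and arr[5], array becomes [9, 3, 5, 8, 9, 28, 26]
i ends at 5, j ends at 4: the pointers have crossed (j < i), so scanning stops.

Swap pivot arr[0] with arr[4] to place pivot at position 4: [9, 3, 5, 8, 9, 28, 26]
Pivot position: 4

After partitioning with pivot 9, the array becomes [9, 3, 5, 8, 9, 28, 26]. The pivot is placed at index 4. All elements to the left of the pivot are <= 9, and all elements to the right are > 9.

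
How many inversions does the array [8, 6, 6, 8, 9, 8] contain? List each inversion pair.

Finding inversions in [8, 6, 6, 8, 9, 8]:

(0, 1): arr[0]=8 > arr[1]=6
(0, 2): arr[0]=8 > arr[2]=6
(4, 5): arr[4]=9 > arr[5]=8

Total inversions: 3

The array has 3 inversion(s): (0,1), (0,2), (4,5). Each pair (i,j) satisfies i < j and arr[i] > arr[j].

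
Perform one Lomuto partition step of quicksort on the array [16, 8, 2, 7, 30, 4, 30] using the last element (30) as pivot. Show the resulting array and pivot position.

Lomuto partition with pivot = 30:

Initial array: [16, 8, 2, 7, 30, 4, 30]

arr[0]=16 <= 30: swap with position 0, array becomes [16, 8, 2, 7, 30, 4, 30]
arr[1]=8 <= 30: swap with position 1, array becomes [16, 8, 2, 7, 30, 4, 30]
arr[2]=2 <= 30: swap with position 2, array becomes [16, 8, 2, 7, 30, 4, 30]
arr[3]=7 <= 30: swap with position 3, array becomes [16, 8, 2, 7, 30, 4, 30]
arr[4]=30 <= 30: swap with position 4, array becomes [16, 8, 2, 7, 30, 4, 30]
arr[5]=4 <= 30: swap with position 5, array becomes [16, 8, 2, 7, 30, 4, 30]

Place pivot at position 6: [16, 8, 2, 7, 30, 4, 30]
Pivot position: 6

After partitioning with pivot 30, the array becomes [16, 8, 2, 7, 30, 4, 30]. The pivot is placed at index 6. All elements to the left of the pivot are <= 30, and all elements to the right are > 30.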